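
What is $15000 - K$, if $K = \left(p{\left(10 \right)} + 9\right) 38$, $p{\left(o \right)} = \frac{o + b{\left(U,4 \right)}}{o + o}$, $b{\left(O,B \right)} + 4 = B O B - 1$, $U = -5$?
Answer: $\frac{29601}{2} \approx 14801.0$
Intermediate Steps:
$b{\left(O,B \right)} = -5 + O B^{2}$ ($b{\left(O,B \right)} = -4 + \left(B O B - 1\right) = -4 + \left(O B^{2} - 1\right) = -4 + \left(-1 + O B^{2}\right) = -5 + O B^{2}$)
$p{\left(o \right)} = \frac{-85 + o}{2 o}$ ($p{\left(o \right)} = \frac{o - \left(5 + 5 \cdot 4^{2}\right)}{o + o} = \frac{o - 85}{2 o} = \left(o - 85\right) \frac{1}{2 o} = \left(-85 + o\right) \frac{1}{2 o} = \frac{-85 + o}{2 o}$)
$K = \frac{399}{2}$ ($K = \left(\frac{-85 + 10}{2 \cdot 10} + 9\right) 38 = \left(\frac{1}{2} \cdot \frac{1}{10} \left(-75\right) + 9\right) 38 = \left(- \frac{15}{4} + 9\right) 38 = \frac{21}{4} \cdot 38 = \frac{399}{2} \approx 199.5$)
$15000 - K = 15000 - \frac{399}{2} = \frac{29601}{2}$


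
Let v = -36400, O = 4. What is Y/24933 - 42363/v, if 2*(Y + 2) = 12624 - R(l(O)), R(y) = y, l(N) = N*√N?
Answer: 428591693/302520400 ≈ 1.4167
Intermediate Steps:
l(N) = N^(3/2)
Y = 6306 (Y = -2 + (12624 - 4^(3/2))/2 = -2 + (12624 - 1*8)/2 = -2 + (12624 - 8)/2 = -2 + (½)*12616 = -2 + 6308 = 6306)
Y/24933 - 42363/v = 6306/24933 - 42363/(-36400) = 6306*(1/24933) - 42363*(-1/36400) = 2102/8311 + 42363/36400 = 428591693/302520400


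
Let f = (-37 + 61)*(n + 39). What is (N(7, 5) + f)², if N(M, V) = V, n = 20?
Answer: 2019241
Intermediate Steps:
f = 1416 (f = (-37 + 61)*(20 + 39) = 24*59 = 1416)
(N(7, 5) + f)² = (5 + 1416)² = 1421² = 2019241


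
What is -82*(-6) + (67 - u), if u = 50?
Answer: 509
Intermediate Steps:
-82*(-6) + (67 - u) = -82*(-6) + (67 - 1*50) = 492 + (67 - 50) = 492 + 17 = 509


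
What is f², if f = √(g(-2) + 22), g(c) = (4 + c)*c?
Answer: 18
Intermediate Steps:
g(c) = c*(4 + c)
f = 3*√2 (f = √(-2*(4 - 2) + 22) = √(-2*2 + 22) = √(-4 + 22) = √18 = 3*√2 ≈ 4.2426)
f² = (3*√2)² = 18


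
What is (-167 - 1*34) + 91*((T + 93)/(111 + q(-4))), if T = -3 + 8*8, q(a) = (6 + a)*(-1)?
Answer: -7895/109 ≈ -72.431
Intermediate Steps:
q(a) = -6 - a
T = 61 (T = -3 + 64 = 61)
(-167 - 1*34) + 91*((T + 93)/(111 + q(-4))) = (-167 - 1*34) + 91*((61 + 93)/(111 + (-6 - 1*(-4)))) = (-167 - 34) + 91*(154/(111 + (-6 + 4))) = -201 + 91*(154/(111 - 2)) = -201 + 91*(154/109) = -201 + 14014/109 = -7895/109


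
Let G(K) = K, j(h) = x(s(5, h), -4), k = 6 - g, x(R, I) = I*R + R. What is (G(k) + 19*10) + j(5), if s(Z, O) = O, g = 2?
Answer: 179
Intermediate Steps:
x(R, I) = R + I*R
k = 4 (k = 6 - 1*2 = 6 - 2 = 4)
j(h) = -3*h (j(h) = h*(1 - 4) = h*(-3) = -3*h)
(G(k) + 19*10) + j(5) = (4 + 19*10) - 3*5 = (4 + 190) - 15 = 194 - 15 = 179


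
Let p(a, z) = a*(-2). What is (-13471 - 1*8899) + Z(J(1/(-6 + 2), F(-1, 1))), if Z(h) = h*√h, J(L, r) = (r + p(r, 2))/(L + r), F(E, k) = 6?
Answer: -22370 - 48*I*√138/529 ≈ -22370.0 - 1.0659*I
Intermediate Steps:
p(a, z) = -2*a
J(L, r) = -r/(L + r) (J(L, r) = (r - 2*r)/(L + r) = (-r)/(L + r) = -r/(L + r))
Z(h) = h^(3/2)
(-13471 - 1*8899) + Z(J(1/(-6 + 2), F(-1, 1))) = (-13471 - 1*8899) + (-1*6/(1/(-6 + 2) + 6))^(3/2) = (-13471 - 8899) + (-1*6/(1/(-4) + 6))^(3/2) = -22370 + (-1*6/(-¼ + 6))^(3/2) = -22370 + (-1*6/23/4)^(3/2) = -22370 + (-1*6*4/23)^(3/2) = -22370 + (-24/23)^(3/2) = -22370 - 48*I*√138/529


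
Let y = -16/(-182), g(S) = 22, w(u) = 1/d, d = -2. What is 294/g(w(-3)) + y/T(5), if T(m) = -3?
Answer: 40043/3003 ≈ 13.334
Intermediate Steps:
w(u) = -1/2 (w(u) = 1/(-2) = -1/2)
y = 8/91 (y = -16*(-1/182) = 8/91 ≈ 0.087912)
294/g(w(-3)) + y/T(5) = 294/22 + (8/91)/(-3) = 294*(1/22) + (8/91)*(-1/3) = 147/11 - 8/273 = 40043/3003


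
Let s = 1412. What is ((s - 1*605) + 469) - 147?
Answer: 1129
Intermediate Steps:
((s - 1*605) + 469) - 147 = ((1412 - 1*605) + 469) - 147 = ((1412 - 605) + 469) - 147 = (807 + 469) - 147 = 1276 - 147 = 1129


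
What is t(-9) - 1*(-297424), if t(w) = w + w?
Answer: 297406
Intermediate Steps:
t(w) = 2*w
t(-9) - 1*(-297424) = 2*(-9) - 1*(-297424) = -18 + 297424 = 297406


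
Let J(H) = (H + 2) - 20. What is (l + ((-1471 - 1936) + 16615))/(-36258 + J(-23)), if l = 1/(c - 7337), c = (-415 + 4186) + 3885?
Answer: -4213353/11579381 ≈ -0.36387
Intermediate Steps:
J(H) = -18 + H (J(H) = (2 + H) - 20 = -18 + H)
c = 7656 (c = 3771 + 3885 = 7656)
l = 1/319 (l = 1/(7656 - 7337) = 1/319 ≈ 0.0031348)
(l + ((-1471 - 1936) + 16615))/(-36258 + J(-23)) = (1/319 + ((-1471 - 1936) + 16615))/(-36258 + (-18 - 23)) = (1/319 + (-3407 + 16615))/(-36258 - 41) = (1/319 + 13208)/(-36299) = (4213353/319)*(-1/36299) = -4213353/11579381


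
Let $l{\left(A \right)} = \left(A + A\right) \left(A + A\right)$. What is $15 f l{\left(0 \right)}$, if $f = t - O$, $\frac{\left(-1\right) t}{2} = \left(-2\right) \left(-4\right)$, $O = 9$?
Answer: $0$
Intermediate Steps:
$l{\left(A \right)} = 4 A^{2}$ ($l{\left(A \right)} = 2 A 2 A = 4 A^{2}$)
$t = -16$ ($t = - 2 \left(\left(-2\right) \left(-4\right)\right) = \left(-2\right) 8 = -16$)
$f = -25$ ($f = -16 - 9 = -25$)
$15 f l{\left(0 \right)} = 15 \left(-25\right) 4 \cdot 0^{2} = - 375 \cdot 4 \cdot 0 = \left(-375\right) 0 = 0$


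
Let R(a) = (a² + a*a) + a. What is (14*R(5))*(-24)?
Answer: -18480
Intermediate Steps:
R(a) = a + 2*a² (R(a) = (a² + a²) + a = 2*a² + a = a + 2*a²)
(14*R(5))*(-24) = (14*(5*(1 + 2*5)))*(-24) = (14*(5*(1 + 10)))*(-24) = (14*(5*11))*(-24) = (14*55)*(-24) = 770*(-24) = -18480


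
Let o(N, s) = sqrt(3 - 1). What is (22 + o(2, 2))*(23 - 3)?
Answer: 440 + 20*sqrt(2) ≈ 468.28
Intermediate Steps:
o(N, s) = sqrt(2)
(22 + o(2, 2))*(23 - 3) = (22 + sqrt(2))*(23 - 3) = (22 + sqrt(2))*20 = 440 + 20*sqrt(2)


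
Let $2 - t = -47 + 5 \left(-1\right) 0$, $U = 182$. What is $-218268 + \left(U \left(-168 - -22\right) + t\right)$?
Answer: $-244791$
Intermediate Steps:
$t = 49$ ($t = 2 - \left(-47 + 5 \left(-1\right) 0\right) = 2 - \left(-47 - 0\right) = 2 - \left(-47 + 0\right) = 2 - -47 = 2 + 47 = 49$)
$-218268 + \left(U \left(-168 - -22\right) + t\right) = -218268 + \left(182 \left(-168 - -22\right) + 49\right) = -218268 + \left(182 \left(-168 + 22\right) + 49\right) = -218268 + \left(182 \left(-146\right) + 49\right) = -218268 + \left(-26572 + 49\right) = -218268 - 26523 = -244791$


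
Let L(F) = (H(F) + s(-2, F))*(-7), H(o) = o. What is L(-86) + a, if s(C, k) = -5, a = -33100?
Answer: -32463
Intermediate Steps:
L(F) = 35 - 7*F (L(F) = (F - 5)*(-7) = (-5 + F)*(-7) = 35 - 7*F)
L(-86) + a = (35 - 7*(-86)) - 33100 = (35 + 602) - 33100 = 637 - 33100 = -32463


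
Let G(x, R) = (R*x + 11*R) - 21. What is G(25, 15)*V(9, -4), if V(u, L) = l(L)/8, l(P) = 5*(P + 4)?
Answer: 0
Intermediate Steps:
l(P) = 20 + 5*P (l(P) = 5*(4 + P) = 20 + 5*P)
G(x, R) = -21 + 11*R + R*x (G(x, R) = (11*R + R*x) - 21 = -21 + 11*R + R*x)
V(u, L) = 5/2 + 5*L/8 (V(u, L) = (20 + 5*L)/8 = (20 + 5*L)*(⅛) = 5/2 + 5*L/8)
G(25, 15)*V(9, -4) = (-21 + 11*15 + 15*25)*(5/2 + (5/8)*(-4)) = (-21 + 165 + 375)*(5/2 - 5/2) = 519*0 = 0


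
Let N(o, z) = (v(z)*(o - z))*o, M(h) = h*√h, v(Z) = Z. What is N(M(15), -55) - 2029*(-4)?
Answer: -177509 - 45375*√15 ≈ -3.5325e+5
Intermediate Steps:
M(h) = h^(3/2)
N(o, z) = o*z*(o - z) (N(o, z) = (z*(o - z))*o = o*z*(o - z))
N(M(15), -55) - 2029*(-4) = 15^(3/2)*(-55)*(15^(3/2) - 1*(-55)) - 2029*(-4) = (15*√15)*(-55)*(15*√15 + 55) - 1*(-8116) = (15*√15)*(-55)*(55 + 15*√15) + 8116 = -825*√15*(55 + 15*√15) + 8116 = 8116 - 825*√15*(55 + 15*√15)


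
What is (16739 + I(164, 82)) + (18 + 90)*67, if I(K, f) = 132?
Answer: 24107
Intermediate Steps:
(16739 + I(164, 82)) + (18 + 90)*67 = (16739 + 132) + (18 + 90)*67 = 16871 + 108*67 = 16871 + 7236 = 24107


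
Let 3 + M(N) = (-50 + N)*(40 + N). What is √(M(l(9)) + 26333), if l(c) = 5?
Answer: √24305 ≈ 155.90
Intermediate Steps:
M(N) = -3 + (-50 + N)*(40 + N)
√(M(l(9)) + 26333) = √((-2003 + 5² - 10*5) + 26333) = √((-2003 + 25 - 50) + 26333) = √(-2028 + 26333) = √24305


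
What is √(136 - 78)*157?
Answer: 157*√58 ≈ 1195.7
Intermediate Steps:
√(136 - 78)*157 = √58*157 = 157*√58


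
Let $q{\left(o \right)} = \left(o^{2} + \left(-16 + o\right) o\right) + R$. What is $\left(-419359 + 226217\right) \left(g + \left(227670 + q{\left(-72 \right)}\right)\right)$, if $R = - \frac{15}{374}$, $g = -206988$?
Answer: $- \frac{1163056025343}{187} \approx -6.2195 \cdot 10^{9}$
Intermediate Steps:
$R = - \frac{15}{374}$ ($R = \left(-15\right) \frac{1}{374} = - \frac{15}{374} \approx -0.040107$)
$q{\left(o \right)} = - \frac{15}{374} + o^{2} + o \left(-16 + o\right)$ ($q{\left(o \right)} = \left(o^{2} + \left(-16 + o\right) o\right) - \frac{15}{374} = \left(o^{2} + o \left(-16 + o\right)\right) - \frac{15}{374} = - \frac{15}{374} + o^{2} + o \left(-16 + o\right)$)
$\left(-419359 + 226217\right) \left(g + \left(227670 + q{\left(-72 \right)}\right)\right) = \left(-419359 + 226217\right) \left(-206988 + \left(227670 - \left(- \frac{430833}{374} - 10368\right)\right)\right) = - 193142 \left(-206988 + \left(227670 + \left(- \frac{15}{374} + 1152 + 2 \cdot 5184\right)\right)\right) = - 193142 \left(-206988 + \left(227670 + \left(- \frac{15}{374} + 1152 + 10368\right)\right)\right) = - 193142 \left(-206988 + \left(227670 + \frac{4308465}{374}\right)\right) = - 193142 \left(-206988 + \frac{89457045}{374}\right) = \left(-193142\right) \frac{12043533}{374} = - \frac{1163056025343}{187}$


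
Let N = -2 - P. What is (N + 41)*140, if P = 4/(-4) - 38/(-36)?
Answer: 49070/9 ≈ 5452.2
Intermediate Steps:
P = 1/18 (P = 4*(-1/4) - 38*(-1/36) = -1 + 19/18 = 1/18 ≈ 0.055556)
N = -37/18 (N = -2 - 1*1/18 = -2 - 1/18 = -37/18 ≈ -2.0556)
(N + 41)*140 = (-37/18 + 41)*140 = (701/18)*140 = 49070/9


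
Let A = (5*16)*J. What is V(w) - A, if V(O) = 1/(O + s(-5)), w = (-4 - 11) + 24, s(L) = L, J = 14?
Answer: -4479/4 ≈ -1119.8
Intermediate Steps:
w = 9 (w = -15 + 24 = 9)
A = 1120 (A = (5*16)*14 = 80*14 = 1120)
V(O) = 1/(-5 + O) (V(O) = 1/(O - 5) = 1/(-5 + O))
V(w) - A = 1/(-5 + 9) - 1*1120 = 1/4 - 1120 = ¼ - 1120 = -4479/4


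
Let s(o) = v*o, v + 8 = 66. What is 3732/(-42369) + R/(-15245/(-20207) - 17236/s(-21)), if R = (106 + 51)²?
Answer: 4283731725890137/2590555494113 ≈ 1653.6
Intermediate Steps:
v = 58 (v = -8 + 66 = 58)
s(o) = 58*o
R = 24649 (R = 157² = 24649)
3732/(-42369) + R/(-15245/(-20207) - 17236/s(-21)) = 3732/(-42369) + 24649/(-15245/(-20207) - 17236/(58*(-21))) = 3732*(-1/42369) + 24649/(-15245*(-1/20207) - 17236/(-1218)) = -1244/14123 + 24649/(15245/20207 - 17236*(-1/1218)) = -1244/14123 + 24649/(15245/20207 + 8618/609) = -1244/14123 + 24649/(183428131/12306063) = -1244/14123 + 24649*(12306063/183428131) = -1244/14123 + 303332146887/183428131 = 4283731725890137/2590555494113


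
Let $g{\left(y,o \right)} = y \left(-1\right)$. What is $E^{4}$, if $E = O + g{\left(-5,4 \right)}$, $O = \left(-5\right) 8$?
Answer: $1500625$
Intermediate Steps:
$O = -40$
$g{\left(y,o \right)} = - y$
$E = -35$ ($E = -40 - -5 = -40 + 5 = -35$)
$E^{4} = \left(-35\right)^{4} = 1500625$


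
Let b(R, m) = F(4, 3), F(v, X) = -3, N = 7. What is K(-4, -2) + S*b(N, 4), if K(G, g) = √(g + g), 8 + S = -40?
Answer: 144 + 2*I ≈ 144.0 + 2.0*I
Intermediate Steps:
b(R, m) = -3
S = -48 (S = -8 - 40 = -48)
K(G, g) = √2*√g (K(G, g) = √(2*g) = √2*√g)
K(-4, -2) + S*b(N, 4) = √2*√(-2) - 48*(-3) = √2*(I*√2) + 144 = 2*I + 144 = 144 + 2*I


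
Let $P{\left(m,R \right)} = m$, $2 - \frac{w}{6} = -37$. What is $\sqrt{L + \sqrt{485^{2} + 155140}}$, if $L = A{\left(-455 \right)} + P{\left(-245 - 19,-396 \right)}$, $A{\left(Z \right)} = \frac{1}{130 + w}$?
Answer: $\frac{\sqrt{-8744645 + 33124 \sqrt{390365}}}{182} \approx 18.995$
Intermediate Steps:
$w = 234$ ($w = 12 - -222 = 12 + 222 = 234$)
$A{\left(Z \right)} = \frac{1}{364}$ ($A{\left(Z \right)} = \frac{1}{130 + 234} = \frac{1}{364}$)
$L = - \frac{96095}{364}$ ($L = \frac{1}{364} - 264 = - \frac{96095}{364} \approx -264.0$)
$\sqrt{L + \sqrt{485^{2} + 155140}} = \sqrt{- \frac{96095}{364} + \sqrt{485^{2} + 155140}} = \sqrt{- \frac{96095}{364} + \sqrt{235225 + 155140}} = \sqrt{- \frac{96095}{364} + \sqrt{390365}}$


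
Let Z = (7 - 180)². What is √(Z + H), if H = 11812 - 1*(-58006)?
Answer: 3*√11083 ≈ 315.83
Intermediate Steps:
Z = 29929 (Z = (-173)² = 29929)
H = 69818 (H = 11812 + 58006 = 69818)
√(Z + H) = √(29929 + 69818) = √99747 = 3*√11083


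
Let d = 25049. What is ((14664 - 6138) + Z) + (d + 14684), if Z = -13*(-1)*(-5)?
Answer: 48194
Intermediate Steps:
Z = -65 (Z = 13*(-5) = -65)
((14664 - 6138) + Z) + (d + 14684) = ((14664 - 6138) - 65) + (25049 + 14684) = (8526 - 65) + 39733 = 8461 + 39733 = 48194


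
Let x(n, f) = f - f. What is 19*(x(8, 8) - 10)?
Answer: -190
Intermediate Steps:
x(n, f) = 0
19*(x(8, 8) - 10) = 19*(0 - 10) = 19*(-10) = -190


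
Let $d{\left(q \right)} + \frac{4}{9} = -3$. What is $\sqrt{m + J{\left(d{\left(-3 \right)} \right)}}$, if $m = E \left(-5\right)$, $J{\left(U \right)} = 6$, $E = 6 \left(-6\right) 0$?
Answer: $\sqrt{6} \approx 2.4495$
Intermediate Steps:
$E = 0$ ($E = \left(-36\right) 0 = 0$)
$d{\left(q \right)} = - \frac{31}{9}$ ($d{\left(q \right)} = - \frac{4}{9} - 3 = - \frac{31}{9}$)
$m = 0$ ($m = 0 \left(-5\right) = 0$)
$\sqrt{m + J{\left(d{\left(-3 \right)} \right)}} = \sqrt{0 + 6} = \sqrt{6}$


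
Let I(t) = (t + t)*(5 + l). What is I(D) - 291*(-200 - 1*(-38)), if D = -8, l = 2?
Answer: 47030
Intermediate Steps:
I(t) = 14*t (I(t) = (t + t)*(5 + 2) = (2*t)*7 = 14*t)
I(D) - 291*(-200 - 1*(-38)) = 14*(-8) - 291*(-200 - 1*(-38)) = -112 - 291*(-200 + 38) = -112 - 291*(-162) = -112 + 47142 = 47030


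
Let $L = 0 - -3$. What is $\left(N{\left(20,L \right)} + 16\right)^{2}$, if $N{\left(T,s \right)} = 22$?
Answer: $1444$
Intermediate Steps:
$L = 3$ ($L = 0 + 3 = 3$)
$\left(N{\left(20,L \right)} + 16\right)^{2} = \left(22 + 16\right)^{2} = 38^{2} = 1444$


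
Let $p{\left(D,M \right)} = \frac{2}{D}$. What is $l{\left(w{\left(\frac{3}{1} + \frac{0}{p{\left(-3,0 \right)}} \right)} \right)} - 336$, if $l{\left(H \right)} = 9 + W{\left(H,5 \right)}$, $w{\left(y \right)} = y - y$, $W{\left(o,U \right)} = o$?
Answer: $-327$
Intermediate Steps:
$w{\left(y \right)} = 0$
$l{\left(H \right)} = 9 + H$
$l{\left(w{\left(\frac{3}{1} + \frac{0}{p{\left(-3,0 \right)}} \right)} \right)} - 336 = \left(9 + 0\right) - 336 = 9 - 336 = -327$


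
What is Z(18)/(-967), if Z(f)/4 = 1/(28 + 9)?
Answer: -4/35779 ≈ -0.00011180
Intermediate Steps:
Z(f) = 4/37 (Z(f) = 4/(28 + 9) = 4/37)
Z(18)/(-967) = (4/37)/(-967) = (4/37)*(-1/967) = -4/35779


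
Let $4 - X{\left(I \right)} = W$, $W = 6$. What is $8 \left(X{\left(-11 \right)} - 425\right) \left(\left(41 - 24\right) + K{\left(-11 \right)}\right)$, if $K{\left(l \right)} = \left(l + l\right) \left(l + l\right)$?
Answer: $-1711416$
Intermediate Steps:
$X{\left(I \right)} = -2$ ($X{\left(I \right)} = 4 - 6 = -2$)
$K{\left(l \right)} = 4 l^{2}$ ($K{\left(l \right)} = 2 l 2 l = 4 l^{2}$)
$8 \left(X{\left(-11 \right)} - 425\right) \left(\left(41 - 24\right) + K{\left(-11 \right)}\right) = 8 \left(-2 - 425\right) \left(\left(41 - 24\right) + 4 \left(-11\right)^{2}\right) = 8 \left(- 427 \left(\left(41 - 24\right) + 4 \cdot 121\right)\right) = 8 \left(- 427 \left(17 + 484\right)\right) = 8 \left(\left(-427\right) 501\right) = 8 \left(-213927\right) = -1711416$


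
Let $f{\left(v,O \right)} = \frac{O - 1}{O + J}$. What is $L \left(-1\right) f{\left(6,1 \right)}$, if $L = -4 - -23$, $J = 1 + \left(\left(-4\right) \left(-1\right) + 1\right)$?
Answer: $0$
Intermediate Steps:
$J = 6$ ($J = 1 + \left(4 + 1\right) = 1 + 5 = 6$)
$L = 19$ ($L = -4 + 23 = 19$)
$f{\left(v,O \right)} = \frac{-1 + O}{6 + O}$ ($f{\left(v,O \right)} = \frac{O - 1}{O + 6} = \frac{-1 + O}{6 + O}$)
$L \left(-1\right) f{\left(6,1 \right)} = 19 \left(-1\right) \frac{-1 + 1}{6 + 1} = - 19 \cdot \frac{1}{7} \cdot 0 = \left(-19\right) 0 = 0$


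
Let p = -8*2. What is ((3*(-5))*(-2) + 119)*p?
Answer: -2384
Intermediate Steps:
p = -16
((3*(-5))*(-2) + 119)*p = ((3*(-5))*(-2) + 119)*(-16) = (-15*(-2) + 119)*(-16) = (30 + 119)*(-16) = 149*(-16) = -2384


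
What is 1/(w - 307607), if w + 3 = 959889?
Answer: 1/652279 ≈ 1.5331e-6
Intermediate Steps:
w = 959886 (w = -3 + 959889 = 959886)
1/(w - 307607) = 1/(959886 - 307607) = 1/652279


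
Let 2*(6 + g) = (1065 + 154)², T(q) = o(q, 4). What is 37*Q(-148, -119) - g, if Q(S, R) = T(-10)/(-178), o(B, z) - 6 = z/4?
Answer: -66124860/89 ≈ -7.4298e+5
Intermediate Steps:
o(B, z) = 6 + z/4
T(q) = 7 (T(q) = 6 + (¼)*4 = 6 + 1 = 7)
Q(S, R) = -7/178 (Q(S, R) = 7/(-178) = 7*(-1/178) = -7/178)
g = 1485949/2 (g = -6 + (1065 + 154)²/2 = -6 + (½)*1219² = -6 + (½)*1485961 = -6 + 1485961/2 = 1485949/2 ≈ 7.4297e+5)
37*Q(-148, -119) - g = 37*(-7/178) - 1*1485949/2 = -259/178 - 1485949/2 = -66124860/89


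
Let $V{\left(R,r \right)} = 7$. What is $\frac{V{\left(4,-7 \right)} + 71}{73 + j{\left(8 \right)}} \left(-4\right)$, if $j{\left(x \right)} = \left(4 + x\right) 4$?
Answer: $- \frac{312}{121} \approx -2.5785$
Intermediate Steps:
$j{\left(x \right)} = 16 + 4 x$
$\frac{V{\left(4,-7 \right)} + 71}{73 + j{\left(8 \right)}} \left(-4\right) = \frac{7 + 71}{73 + \left(16 + 4 \cdot 8\right)} \left(-4\right) = \frac{78}{73 + \left(16 + 32\right)} \left(-4\right) = \frac{78}{73 + 48} \left(-4\right) = \frac{78}{121} \left(-4\right) = - \frac{312}{121}$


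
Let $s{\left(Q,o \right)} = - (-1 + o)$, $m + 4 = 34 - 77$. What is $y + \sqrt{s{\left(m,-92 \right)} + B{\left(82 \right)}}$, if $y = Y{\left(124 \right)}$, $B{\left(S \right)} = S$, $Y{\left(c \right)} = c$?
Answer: $124 + 5 \sqrt{7} \approx 137.23$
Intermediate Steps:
$m = -47$ ($m = -4 + \left(34 - 77\right) = -4 - 43 = -47$)
$s{\left(Q,o \right)} = 1 - o$
$y = 124$
$y + \sqrt{s{\left(m,-92 \right)} + B{\left(82 \right)}} = 124 + \sqrt{\left(1 - -92\right) + 82} = 124 + \sqrt{\left(1 + 92\right) + 82} = 124 + \sqrt{93 + 82} = 124 + \sqrt{175} = 124 + 5 \sqrt{7}$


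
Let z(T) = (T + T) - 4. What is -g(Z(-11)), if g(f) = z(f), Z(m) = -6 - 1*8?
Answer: 32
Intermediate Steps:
Z(m) = -14 (Z(m) = -6 - 8 = -14)
z(T) = -4 + 2*T (z(T) = 2*T - 4 = -4 + 2*T)
g(f) = -4 + 2*f
-g(Z(-11)) = -(-4 + 2*(-14)) = -(-4 - 28) = -1*(-32) = 32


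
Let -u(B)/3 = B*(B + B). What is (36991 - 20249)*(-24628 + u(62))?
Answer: -798459464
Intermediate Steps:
u(B) = -6*B² (u(B) = -3*B*(B + B) = -3*B*2*B = -6*B²)
(36991 - 20249)*(-24628 + u(62)) = (36991 - 20249)*(-24628 - 6*62²) = 16742*(-24628 - 6*3844) = 16742*(-24628 - 23064) = 16742*(-47692) = -798459464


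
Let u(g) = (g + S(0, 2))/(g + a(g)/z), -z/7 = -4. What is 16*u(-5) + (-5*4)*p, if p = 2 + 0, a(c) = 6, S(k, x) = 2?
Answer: -2008/67 ≈ -29.970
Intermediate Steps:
z = 28 (z = -7*(-4) = 28)
p = 2
u(g) = (2 + g)/(3/14 + g) (u(g) = (g + 2)/(g + 6/28) = (2 + g)/(g + 6*(1/28)) = (2 + g)/(g + 3/14) = (2 + g)/(3/14 + g))
16*u(-5) + (-5*4)*p = 16*(14*(2 - 5)/(3 + 14*(-5))) - 5*4*2 = 16*(14*(-3)/(3 - 70)) - 20*2 = 16*(14*(-3)/(-67)) - 40 = 16*(14*(-1/67)*(-3)) - 40 = 16*(42/67) - 40 = 672/67 - 40 = -2008/67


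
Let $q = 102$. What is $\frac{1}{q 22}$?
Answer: $\frac{1}{2244} \approx 0.00044563$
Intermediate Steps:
$\frac{1}{q 22} = \frac{1}{102 \cdot 22} = \frac{1}{2244}$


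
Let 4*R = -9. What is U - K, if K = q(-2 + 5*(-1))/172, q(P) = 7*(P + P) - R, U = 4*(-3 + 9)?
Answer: 16895/688 ≈ 24.557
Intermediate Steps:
R = -9/4 (R = (¼)*(-9) = -9/4 ≈ -2.2500)
U = 24 (U = 4*6 = 24)
q(P) = 9/4 + 14*P (q(P) = 7*(P + P) - 1*(-9/4) = 7*(2*P) + 9/4 = 14*P + 9/4 = 9/4 + 14*P)
K = -383/688 (K = (9/4 + 14*(-2 + 5*(-1)))/172 = (9/4 + 14*(-2 - 5))*(1/172) = (9/4 + 14*(-7))*(1/172) = (9/4 - 98)*(1/172) = -383/4*1/172 = -383/688 ≈ -0.55669)
U - K = 24 - 1*(-383/688) = 24 + 383/688 = 16895/688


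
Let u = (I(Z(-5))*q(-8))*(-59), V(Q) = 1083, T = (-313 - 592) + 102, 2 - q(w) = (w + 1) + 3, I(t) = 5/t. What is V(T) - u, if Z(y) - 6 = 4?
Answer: 1260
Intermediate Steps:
Z(y) = 10 (Z(y) = 6 + 4 = 10)
q(w) = -2 - w (q(w) = 2 - ((w + 1) + 3) = 2 - ((1 + w) + 3) = 2 - (4 + w) = 2 + (-4 - w) = -2 - w)
T = -803 (T = -905 + 102 = -803)
u = -177 (u = ((5/10)*(-2 - 1*(-8)))*(-59) = ((5*(1/10))*(-2 + 8))*(-59) = ((1/2)*6)*(-59) = 3*(-59) = -177)
V(T) - u = 1083 - 1*(-177) = 1083 + 177 = 1260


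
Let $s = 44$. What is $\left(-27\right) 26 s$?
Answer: $-30888$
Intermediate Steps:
$\left(-27\right) 26 s = \left(-27\right) 26 \cdot 44 = \left(-702\right) 44 = -30888$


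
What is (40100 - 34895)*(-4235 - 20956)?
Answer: -131119155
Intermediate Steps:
(40100 - 34895)*(-4235 - 20956) = 5205*(-25191) = -131119155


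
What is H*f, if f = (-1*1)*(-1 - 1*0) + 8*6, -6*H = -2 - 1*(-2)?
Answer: 0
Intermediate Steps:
H = 0 (H = -(-2 - 1*(-2))/6 = -(-2 + 2)/6 = -⅙*0 = 0)
f = 49 (f = -(-1 + 0) + 48 = -1*(-1) + 48 = 1 + 48 = 49)
H*f = 0*49 = 0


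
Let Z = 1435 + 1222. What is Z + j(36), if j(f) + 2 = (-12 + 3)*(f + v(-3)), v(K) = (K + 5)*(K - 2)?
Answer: 2421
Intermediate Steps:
v(K) = (-2 + K)*(5 + K) (v(K) = (5 + K)*(-2 + K) = (-2 + K)*(5 + K))
Z = 2657
j(f) = 88 - 9*f (j(f) = -2 + (-12 + 3)*(f + (-10 + (-3)² + 3*(-3))) = -2 - 9*(f + (-10 + 9 - 9)) = -2 - 9*(f - 10) = -2 - 9*(-10 + f) = -2 + (90 - 9*f) = 88 - 9*f)
Z + j(36) = 2657 + (88 - 9*36) = 2657 + (88 - 324) = 2657 - 236 = 2421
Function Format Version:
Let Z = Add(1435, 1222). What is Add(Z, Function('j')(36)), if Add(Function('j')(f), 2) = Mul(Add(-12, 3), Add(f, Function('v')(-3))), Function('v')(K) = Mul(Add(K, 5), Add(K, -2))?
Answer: 2421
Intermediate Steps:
Function('v')(K) = Mul(Add(-2, K), Add(5, K)) (Function('v')(K) = Mul(Add(5, K), Add(-2, K)) = Mul(Add(-2, K), Add(5, K)))
Z = 2657
Function('j')(f) = Add(88, Mul(-9, f)) (Function('j')(f) = Add(-2, Mul(Add(-12, 3), Add(f, Add(-10, Pow(-3, 2), Mul(3, -3))))) = Add(-2, Mul(-9, Add(f, Add(-10, 9, -9)))) = Add(-2, Mul(-9, Add(f, -10))) = Add(-2, Mul(-9, Add(-10, f))) = Add(-2, Add(90, Mul(-9, f))) = Add(88, Mul(-9, f)))
Add(Z, Function('j')(36)) = Add(2657, Add(88, Mul(-9, 36))) = Add(2657, Add(88, -324)) = Add(2657, -236) = 2421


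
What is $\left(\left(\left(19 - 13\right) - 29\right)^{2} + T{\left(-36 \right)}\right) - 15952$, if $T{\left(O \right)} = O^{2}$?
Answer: $-14127$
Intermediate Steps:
$\left(\left(\left(19 - 13\right) - 29\right)^{2} + T{\left(-36 \right)}\right) - 15952 = \left(\left(\left(19 - 13\right) - 29\right)^{2} + \left(-36\right)^{2}\right) - 15952 = \left(\left(6 - 29\right)^{2} + 1296\right) - 15952 = \left(\left(-23\right)^{2} + 1296\right) - 15952 = \left(529 + 1296\right) - 15952 = 1825 - 15952 = -14127$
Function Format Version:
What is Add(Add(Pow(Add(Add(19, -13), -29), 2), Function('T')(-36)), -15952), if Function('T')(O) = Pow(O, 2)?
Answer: -14127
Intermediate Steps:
Add(Add(Pow(Add(Add(19, -13), -29), 2), Function('T')(-36)), -15952) = Add(Add(Pow(Add(Add(19, -13), -29), 2), Pow(-36, 2)), -15952) = Add(Add(Pow(Add(6, -29), 2), 1296), -15952) = Add(Add(Pow(-23, 2), 1296), -15952) = Add(Add(529, 1296), -15952) = Add(1825, -15952) = -14127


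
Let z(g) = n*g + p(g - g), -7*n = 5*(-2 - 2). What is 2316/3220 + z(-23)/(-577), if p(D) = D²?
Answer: 386983/464485 ≈ 0.83314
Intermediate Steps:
n = 20/7 (n = -5*(-2 - 2)/7 = -5*(-4)/7 = -⅐*(-20) = 20/7 ≈ 2.8571)
z(g) = 20*g/7 (z(g) = 20*g/7 + (g - g)² = 20*g/7 + 0² = 20*g/7 + 0 = 20*g/7)
2316/3220 + z(-23)/(-577) = 2316/3220 + ((20/7)*(-23))/(-577) = 2316*(1/3220) - 460/7*(-1/577) = 579/805 + 460/4039 = 386983/464485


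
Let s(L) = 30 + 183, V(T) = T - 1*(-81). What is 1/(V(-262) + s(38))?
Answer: 1/32 ≈ 0.031250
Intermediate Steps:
V(T) = 81 + T (V(T) = T + 81 = 81 + T)
s(L) = 213
1/(V(-262) + s(38)) = 1/((81 - 262) + 213) = 1/(-181 + 213) = 1/32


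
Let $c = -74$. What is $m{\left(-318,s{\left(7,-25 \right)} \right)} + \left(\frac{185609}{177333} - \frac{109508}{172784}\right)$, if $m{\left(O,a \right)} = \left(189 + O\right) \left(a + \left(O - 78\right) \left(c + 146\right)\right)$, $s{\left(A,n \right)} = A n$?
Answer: $\frac{28347057581835787}{7660076268} \approx 3.7006 \cdot 10^{6}$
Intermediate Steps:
$m{\left(O,a \right)} = \left(189 + O\right) \left(-5616 + a + 72 O\right)$ ($m{\left(O,a \right)} = \left(189 + O\right) \left(a + \left(O - 78\right) \left(-74 + 146\right)\right) = \left(189 + O\right) \left(a + \left(-78 + O\right) 72\right) = \left(189 + O\right) \left(a + \left(-5616 + 72 O\right)\right) = \left(189 + O\right) \left(-5616 + a + 72 O\right)$)
$m{\left(-318,s{\left(7,-25 \right)} \right)} + \left(\frac{185609}{177333} - \frac{109508}{172784}\right) = \left(-1061424 + 72 \left(-318\right)^{2} + 189 \cdot 7 \left(-25\right) + 7992 \left(-318\right) - 318 \cdot 7 \left(-25\right)\right) + \left(\frac{185609}{177333} - \frac{109508}{172784}\right) = \left(-1061424 + 72 \cdot 101124 + 189 \left(-175\right) - 2541456 - -55650\right) + \left(185609 \cdot \frac{1}{177333} - \frac{27377}{43196}\right) = \left(-1061424 + 7280928 - 33075 - 2541456 + 55650\right) + \left(\frac{185609}{177333} - \frac{27377}{43196}\right) = 3700623 + \frac{3162720823}{7660076268} = \frac{28347057581835787}{7660076268}$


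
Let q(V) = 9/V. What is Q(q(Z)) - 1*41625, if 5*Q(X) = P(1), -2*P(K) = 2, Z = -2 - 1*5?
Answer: -208126/5 ≈ -41625.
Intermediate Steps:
Z = -7 (Z = -2 - 5 = -7)
P(K) = -1 (P(K) = -½*2 = -1)
Q(X) = -⅕ (Q(X) = (⅕)*(-1) = -⅕)
Q(q(Z)) - 1*41625 = -⅕ - 1*41625 = -⅕ - 41625 = -208126/5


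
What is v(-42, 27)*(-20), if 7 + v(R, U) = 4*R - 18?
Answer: 3860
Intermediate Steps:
v(R, U) = -25 + 4*R (v(R, U) = -7 + (4*R - 18) = -7 + (-18 + 4*R) = -25 + 4*R)
v(-42, 27)*(-20) = (-25 + 4*(-42))*(-20) = (-25 - 168)*(-20) = -193*(-20) = 3860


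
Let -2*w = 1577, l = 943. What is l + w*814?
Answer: -640896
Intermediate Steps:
w = -1577/2 (w = -½*1577 = -1577/2 ≈ -788.50)
l + w*814 = 943 - 1577/2*814 = 943 - 641839 = -640896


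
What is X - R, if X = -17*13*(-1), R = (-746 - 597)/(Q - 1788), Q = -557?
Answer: 516902/2345 ≈ 220.43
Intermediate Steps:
R = 1343/2345 (R = (-746 - 597)/(-557 - 1788) = -1343/(-2345) = -1343*(-1/2345) = 1343/2345 ≈ 0.57271)
X = 221 (X = -221*(-1) = 221)
X - R = 221 - 1*1343/2345 = 221 - 1343/2345 = 516902/2345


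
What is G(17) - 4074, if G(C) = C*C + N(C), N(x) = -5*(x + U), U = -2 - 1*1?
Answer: -3855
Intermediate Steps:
U = -3 (U = -2 - 1 = -3)
N(x) = 15 - 5*x (N(x) = -5*(x - 3) = -5*(-3 + x) = 15 - 5*x)
G(C) = 15 + C**2 - 5*C (G(C) = C*C + (15 - 5*C) = C**2 + (15 - 5*C) = 15 + C**2 - 5*C)
G(17) - 4074 = (15 + 17**2 - 5*17) - 4074 = (15 + 289 - 85) - 4074 = 219 - 4074 = -3855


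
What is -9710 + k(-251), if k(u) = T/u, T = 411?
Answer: -2437621/251 ≈ -9711.6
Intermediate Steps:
k(u) = 411/u
-9710 + k(-251) = -9710 + 411/(-251) = -9710 + 411*(-1/251) = -9710 - 411/251 = -2437621/251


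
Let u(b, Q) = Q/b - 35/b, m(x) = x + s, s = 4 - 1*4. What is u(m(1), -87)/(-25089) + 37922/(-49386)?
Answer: -157566661/206507559 ≈ -0.76301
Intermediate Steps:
s = 0 (s = 4 - 4 = 0)
m(x) = x (m(x) = x + 0 = x)
u(b, Q) = -35/b + Q/b
u(m(1), -87)/(-25089) + 37922/(-49386) = ((-35 - 87)/1)/(-25089) + 37922/(-49386) = (1*(-122))*(-1/25089) + 37922*(-1/49386) = -122*(-1/25089) - 18961/24693 = 122/25089 - 18961/24693 = -157566661/206507559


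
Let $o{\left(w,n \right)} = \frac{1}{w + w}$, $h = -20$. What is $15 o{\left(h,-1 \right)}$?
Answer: $- \frac{3}{8} \approx -0.375$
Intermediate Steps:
$o{\left(w,n \right)} = \frac{1}{2 w}$
$15 o{\left(h,-1 \right)} = 15 \frac{1}{2 \left(-20\right)} = 15 \cdot \frac{1}{2} \left(- \frac{1}{20}\right) = 15 \left(- \frac{1}{40}\right) = - \frac{3}{8}$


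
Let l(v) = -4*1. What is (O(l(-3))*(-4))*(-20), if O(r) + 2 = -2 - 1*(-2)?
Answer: -160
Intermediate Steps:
l(v) = -4
O(r) = -2 (O(r) = -2 + (-2 - 1*(-2)) = -2 + (-2 + 2) = -2 + 0 = -2)
(O(l(-3))*(-4))*(-20) = -2*(-4)*(-20) = 8*(-20) = -160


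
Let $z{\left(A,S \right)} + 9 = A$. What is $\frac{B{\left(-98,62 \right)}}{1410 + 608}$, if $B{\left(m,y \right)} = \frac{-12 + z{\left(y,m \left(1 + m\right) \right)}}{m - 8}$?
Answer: $- \frac{41}{213908} \approx -0.00019167$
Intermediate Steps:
$z{\left(A,S \right)} = -9 + A$
$B{\left(m,y \right)} = \frac{-21 + y}{-8 + m}$ ($B{\left(m,y \right)} = \frac{-12 + \left(-9 + y\right)}{m - 8} = \frac{-21 + y}{-8 + m}$)
$\frac{B{\left(-98,62 \right)}}{1410 + 608} = \frac{\frac{1}{-8 - 98} \left(-21 + 62\right)}{1410 + 608} = \frac{\frac{1}{-106} \cdot 41}{2018} = \left(- \frac{1}{106}\right) 41 \cdot \frac{1}{2018} = \left(- \frac{41}{106}\right) \frac{1}{2018} = - \frac{41}{213908}$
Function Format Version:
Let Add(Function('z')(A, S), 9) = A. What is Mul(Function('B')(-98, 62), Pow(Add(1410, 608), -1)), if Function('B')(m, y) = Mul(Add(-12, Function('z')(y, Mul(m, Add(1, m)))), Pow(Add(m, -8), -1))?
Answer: Rational(-41, 213908) ≈ -0.00019167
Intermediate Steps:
Function('z')(A, S) = Add(-9, A)
Function('B')(m, y) = Mul(Pow(Add(-8, m), -1), Add(-21, y)) (Function('B')(m, y) = Mul(Add(-12, Add(-9, y)), Pow(Add(m, -8), -1)) = Mul(Add(-21, y), Pow(Add(-8, m), -1)) = Mul(Pow(Add(-8, m), -1), Add(-21, y)))
Mul(Function('B')(-98, 62), Pow(Add(1410, 608), -1)) = Mul(Mul(Pow(Add(-8, -98), -1), Add(-21, 62)), Pow(Add(1410, 608), -1)) = Mul(Mul(Pow(-106, -1), 41), Pow(2018, -1)) = Mul(Mul(Rational(-1, 106), 41), Rational(1, 2018)) = Mul(Rational(-41, 106), Rational(1, 2018)) = Rational(-41, 213908)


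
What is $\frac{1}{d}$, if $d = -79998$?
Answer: $- \frac{1}{79998} \approx -1.25 \cdot 10^{-5}$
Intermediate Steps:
$\frac{1}{d} = \frac{1}{-79998} = - \frac{1}{79998}$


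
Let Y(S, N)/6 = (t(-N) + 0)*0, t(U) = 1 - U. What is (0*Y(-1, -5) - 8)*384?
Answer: -3072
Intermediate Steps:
Y(S, N) = 0 (Y(S, N) = 6*(((1 - (-1)*N) + 0)*0) = 6*(((1 + N) + 0)*0) = 6*((1 + N)*0) = 6*0 = 0)
(0*Y(-1, -5) - 8)*384 = (0*0 - 8)*384 = (0 - 8)*384 = -8*384 = -3072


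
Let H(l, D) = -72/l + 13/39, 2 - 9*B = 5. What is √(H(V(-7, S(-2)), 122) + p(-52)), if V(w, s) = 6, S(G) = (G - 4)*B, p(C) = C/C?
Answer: 4*I*√6/3 ≈ 3.266*I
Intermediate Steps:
B = -⅓ (B = 2/9 - ⅑*5 = 2/9 - 5/9 = -⅓ ≈ -0.33333)
p(C) = 1
S(G) = 4/3 - G/3 (S(G) = (G - 4)*(-⅓) = (-4 + G)*(-⅓) = 4/3 - G/3)
H(l, D) = ⅓ - 72/l (H(l, D) = -72/l + 13*(1/39) = -72/l + ⅓ = ⅓ - 72/l)
√(H(V(-7, S(-2)), 122) + p(-52)) = √((⅓)*(-216 + 6)/6 + 1) = √((⅓)*(⅙)*(-210) + 1) = √(-35/3 + 1) = √(-32/3) = 4*I*√6/3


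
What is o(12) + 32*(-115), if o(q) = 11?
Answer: -3669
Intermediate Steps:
o(12) + 32*(-115) = 11 + 32*(-115) = 11 - 3680 = -3669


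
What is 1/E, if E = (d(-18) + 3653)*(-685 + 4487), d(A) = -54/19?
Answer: 19/263680106 ≈ 7.2057e-8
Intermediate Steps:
d(A) = -54/19 (d(A) = -54*1/19 = -54/19)
E = 263680106/19 (E = (-54/19 + 3653)*(-685 + 4487) = (69353/19)*3802 = 263680106/19 ≈ 1.3878e+7)
1/E = 1/(263680106/19) = 19/263680106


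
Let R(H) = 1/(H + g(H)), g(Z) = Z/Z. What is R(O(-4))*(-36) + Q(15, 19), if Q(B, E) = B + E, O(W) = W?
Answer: 46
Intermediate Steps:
g(Z) = 1
R(H) = 1/(1 + H) (R(H) = 1/(H + 1) = 1/(1 + H))
R(O(-4))*(-36) + Q(15, 19) = -36/(1 - 4) + (15 + 19) = -36/(-3) + 34 = -⅓*(-36) + 34 = 12 + 34 = 46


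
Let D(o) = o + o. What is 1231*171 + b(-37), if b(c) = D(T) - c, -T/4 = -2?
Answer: 210554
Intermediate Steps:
T = 8 (T = -4*(-2) = 8)
D(o) = 2*o
b(c) = 16 - c (b(c) = 2*8 - c = 16 - c)
1231*171 + b(-37) = 1231*171 + (16 - 1*(-37)) = 210501 + (16 + 37) = 210501 + 53 = 210554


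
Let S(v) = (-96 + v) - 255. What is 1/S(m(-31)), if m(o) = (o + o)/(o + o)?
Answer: -1/350 ≈ -0.0028571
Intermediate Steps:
m(o) = 1 (m(o) = (2*o)/((2*o)) = (2*o)*(1/(2*o)) = 1)
S(v) = -351 + v
1/S(m(-31)) = 1/(-351 + 1) = 1/(-350) = -1/350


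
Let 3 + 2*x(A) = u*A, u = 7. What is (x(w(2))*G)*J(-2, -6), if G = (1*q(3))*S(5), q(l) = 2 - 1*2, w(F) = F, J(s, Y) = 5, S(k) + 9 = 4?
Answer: 0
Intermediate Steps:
S(k) = -5 (S(k) = -9 + 4 = -5)
q(l) = 0 (q(l) = 2 - 2 = 0)
x(A) = -3/2 + 7*A/2 (x(A) = -3/2 + (7*A)/2 = -3/2 + 7*A/2)
G = 0 (G = (1*0)*(-5) = 0*(-5) = 0)
(x(w(2))*G)*J(-2, -6) = ((-3/2 + (7/2)*2)*0)*5 = ((-3/2 + 7)*0)*5 = ((11/2)*0)*5 = 0*5 = 0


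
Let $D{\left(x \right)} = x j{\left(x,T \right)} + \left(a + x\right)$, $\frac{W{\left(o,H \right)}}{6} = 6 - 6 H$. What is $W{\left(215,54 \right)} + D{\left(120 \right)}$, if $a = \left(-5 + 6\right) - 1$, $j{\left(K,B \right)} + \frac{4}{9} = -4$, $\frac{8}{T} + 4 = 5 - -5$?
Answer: $- \frac{6964}{3} \approx -2321.3$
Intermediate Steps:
$T = \frac{4}{3}$ ($T = \frac{8}{-4 + \left(5 - -5\right)} = \frac{8}{-4 + \left(5 + 5\right)} = \frac{8}{-4 + 10} = \frac{8}{6} = 8 \cdot \frac{1}{6} = \frac{4}{3} \approx 1.3333$)
$W{\left(o,H \right)} = 36 - 36 H$ ($W{\left(o,H \right)} = 6 \left(6 - 6 H\right) = 36 - 36 H$)
$j{\left(K,B \right)} = - \frac{40}{9}$ ($j{\left(K,B \right)} = - \frac{4}{9} - 4 = - \frac{40}{9}$)
$a = 0$ ($a = 1 - 1 = 0$)
$D{\left(x \right)} = - \frac{31 x}{9}$ ($D{\left(x \right)} = x \left(- \frac{40}{9}\right) + \left(0 + x\right) = - \frac{40 x}{9} + x = - \frac{31 x}{9}$)
$W{\left(215,54 \right)} + D{\left(120 \right)} = \left(36 - 1944\right) - \frac{1240}{3} = -1908 - \frac{1240}{3} = - \frac{6964}{3}$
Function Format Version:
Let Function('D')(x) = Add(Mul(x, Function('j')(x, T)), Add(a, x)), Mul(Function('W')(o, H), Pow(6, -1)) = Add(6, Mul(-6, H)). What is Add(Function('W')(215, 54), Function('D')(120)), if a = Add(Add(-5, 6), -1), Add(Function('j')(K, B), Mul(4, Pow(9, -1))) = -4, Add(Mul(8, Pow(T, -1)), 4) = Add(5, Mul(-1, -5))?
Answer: Rational(-6964, 3) ≈ -2321.3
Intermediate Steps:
T = Rational(4, 3) (T = Mul(8, Pow(Add(-4, Add(5, Mul(-1, -5))), -1)) = Mul(8, Pow(Add(-4, Add(5, 5)), -1)) = Mul(8, Pow(Add(-4, 10), -1)) = Mul(8, Pow(6, -1)) = Mul(8, Rational(1, 6)) = Rational(4, 3) ≈ 1.3333)
Function('W')(o, H) = Add(36, Mul(-36, H)) (Function('W')(o, H) = Mul(6, Add(6, Mul(-6, H))) = Add(36, Mul(-36, H)))
Function('j')(K, B) = Rational(-40, 9) (Function('j')(K, B) = Add(Rational(-4, 9), -4) = Rational(-40, 9))
a = 0 (a = Add(1, -1) = 0)
Function('D')(x) = Mul(Rational(-31, 9), x) (Function('D')(x) = Add(Mul(x, Rational(-40, 9)), Add(0, x)) = Add(Mul(Rational(-40, 9), x), x) = Mul(Rational(-31, 9), x))
Add(Function('W')(215, 54), Function('D')(120)) = Add(Add(36, Mul(-36, 54)), Mul(Rational(-31, 9), 120)) = Add(Add(36, -1944), Rational(-1240, 3)) = Add(-1908, Rational(-1240, 3)) = Rational(-6964, 3)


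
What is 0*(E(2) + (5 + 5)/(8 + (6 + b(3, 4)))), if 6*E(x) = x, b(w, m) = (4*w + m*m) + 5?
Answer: 0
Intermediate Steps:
b(w, m) = 5 + m² + 4*w (b(w, m) = (4*w + m²) + 5 = (m² + 4*w) + 5 = 5 + m² + 4*w)
E(x) = x/6
0*(E(2) + (5 + 5)/(8 + (6 + b(3, 4)))) = 0*((⅙)*2 + (5 + 5)/(8 + (6 + (5 + 4² + 4*3)))) = 0*(⅓ + 10/(8 + (6 + (5 + 16 + 12)))) = 0*(⅓ + 10/(8 + (6 + 33))) = 0*(⅓ + 10/(8 + 39)) = 0*(⅓ + 10/47) = 0*(77/141) = 0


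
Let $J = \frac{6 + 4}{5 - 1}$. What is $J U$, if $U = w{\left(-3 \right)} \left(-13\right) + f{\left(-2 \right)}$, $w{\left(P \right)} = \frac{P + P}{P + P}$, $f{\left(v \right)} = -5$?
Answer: $-45$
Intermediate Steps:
$w{\left(P \right)} = 1$ ($w{\left(P \right)} = \frac{2 P}{2 P} = 2 P \frac{1}{2 P} = 1$)
$J = \frac{5}{2}$ ($J = \frac{10}{4} = 10 \cdot \frac{1}{4} = \frac{5}{2} \approx 2.5$)
$U = -18$ ($U = 1 \left(-13\right) - 5 = -13 - 5 = -18$)
$J U = \frac{5}{2} \left(-18\right) = -45$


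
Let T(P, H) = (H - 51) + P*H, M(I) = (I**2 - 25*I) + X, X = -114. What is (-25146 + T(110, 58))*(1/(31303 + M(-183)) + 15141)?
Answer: -19669930924566/69253 ≈ -2.8403e+8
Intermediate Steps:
M(I) = -114 + I**2 - 25*I (M(I) = (I**2 - 25*I) - 114 = -114 + I**2 - 25*I)
T(P, H) = -51 + H + H*P (T(P, H) = (-51 + H) + H*P = -51 + H + H*P)
(-25146 + T(110, 58))*(1/(31303 + M(-183)) + 15141) = (-25146 + (-51 + 58 + 58*110))*(1/(31303 + (-114 + (-183)**2 - 25*(-183))) + 15141) = (-25146 + (-51 + 58 + 6380))*(1/(31303 + (-114 + 33489 + 4575)) + 15141) = (-25146 + 6387)*(1/(31303 + 37950) + 15141) = -18759*(1/69253 + 15141) = -18759*1048559674/69253 = -19669930924566/69253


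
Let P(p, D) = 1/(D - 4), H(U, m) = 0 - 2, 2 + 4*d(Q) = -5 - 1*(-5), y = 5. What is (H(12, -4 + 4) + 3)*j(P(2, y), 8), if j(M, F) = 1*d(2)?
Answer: -½ ≈ -0.50000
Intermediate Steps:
d(Q) = -½ (d(Q) = -½ + (-5 - 1*(-5))/4 = -½ + (-5 + 5)/4 = -½ + (¼)*0 = -½ + 0 = -½)
H(U, m) = -2
P(p, D) = 1/(-4 + D)
j(M, F) = -½ (j(M, F) = 1*(-½) = -½)
(H(12, -4 + 4) + 3)*j(P(2, y), 8) = (-2 + 3)*(-½) = 1*(-½) = -½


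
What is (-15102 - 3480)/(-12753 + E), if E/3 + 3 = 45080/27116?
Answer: 20994563/14413298 ≈ 1.4566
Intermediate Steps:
E = -27201/6779 (E = -9 + 3*(45080/27116) = -9 + 3*(45080*(1/27116)) = -9 + 3*(11270/6779) = -9 + 33810/6779 = -27201/6779 ≈ -4.0125)
(-15102 - 3480)/(-12753 + E) = (-15102 - 3480)/(-12753 - 27201/6779) = -18582/(-86479788/6779) = -18582*(-6779/86479788) = 20994563/14413298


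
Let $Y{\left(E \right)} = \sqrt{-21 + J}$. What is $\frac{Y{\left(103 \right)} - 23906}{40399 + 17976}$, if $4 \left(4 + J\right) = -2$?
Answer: $- \frac{23906}{58375} + \frac{i \sqrt{102}}{116750} \approx -0.40952 + 8.6505 \cdot 10^{-5} i$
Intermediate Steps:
$J = - \frac{9}{2}$ ($J = -4 + \frac{1}{4} \left(-2\right) = -4 - \frac{1}{2} = - \frac{9}{2} \approx -4.5$)
$Y{\left(E \right)} = \frac{i \sqrt{102}}{2}$ ($Y{\left(E \right)} = \sqrt{-21 - \frac{9}{2}} = \sqrt{- \frac{51}{2}} = \frac{i \sqrt{102}}{2}$)
$\frac{Y{\left(103 \right)} - 23906}{40399 + 17976} = \frac{\frac{i \sqrt{102}}{2} - 23906}{40399 + 17976} = \frac{-23906 + \frac{i \sqrt{102}}{2}}{58375} = \left(-23906 + \frac{i \sqrt{102}}{2}\right) \frac{1}{58375} = - \frac{23906}{58375} + \frac{i \sqrt{102}}{116750}$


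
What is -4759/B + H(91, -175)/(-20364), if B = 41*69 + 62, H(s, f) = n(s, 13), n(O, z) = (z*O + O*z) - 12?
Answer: -51858845/29436162 ≈ -1.7617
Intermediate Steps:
n(O, z) = -12 + 2*O*z (n(O, z) = (O*z + O*z) - 12 = 2*O*z - 12 = -12 + 2*O*z)
H(s, f) = -12 + 26*s (H(s, f) = -12 + 2*s*13 = -12 + 26*s)
B = 2891 (B = 2829 + 62 = 2891)
-4759/B + H(91, -175)/(-20364) = -4759/2891 + (-12 + 26*91)/(-20364) = -4759*1/2891 + (-12 + 2366)*(-1/20364) = -4759/2891 + 2354*(-1/20364) = -4759/2891 - 1177/10182 = -51858845/29436162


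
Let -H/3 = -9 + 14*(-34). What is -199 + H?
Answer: 1256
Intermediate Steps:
H = 1455 (H = -3*(-9 + 14*(-34)) = -3*(-9 - 476) = -3*(-485) = 1455)
-199 + H = -199 + 1455 = 1256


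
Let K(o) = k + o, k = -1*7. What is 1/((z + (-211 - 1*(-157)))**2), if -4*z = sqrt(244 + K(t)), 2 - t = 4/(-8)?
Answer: 64/(432 + sqrt(958))**2 ≈ 0.00029861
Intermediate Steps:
k = -7
t = 5/2 (t = 2 - 4/(-8) = 2 - 4*(-1)/8 = 2 - 1*(-1/2) = 2 + 1/2 = 5/2 ≈ 2.5000)
K(o) = -7 + o
z = -sqrt(958)/8 (z = -sqrt(244 + (-7 + 5/2))/4 = -sqrt(244 - 9/2)/4 = -sqrt(958)/8 ≈ -3.8689)
1/((z + (-211 - 1*(-157)))**2) = 1/((-sqrt(958)/8 + (-211 - 1*(-157)))**2) = 1/((-sqrt(958)/8 + (-211 + 157))**2) = 1/((-sqrt(958)/8 - 54)**2) = 1/((-54 - sqrt(958)/8)**2) = (-54 - sqrt(958)/8)**(-2)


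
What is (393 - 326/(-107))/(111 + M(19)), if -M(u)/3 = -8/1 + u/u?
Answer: 42377/14124 ≈ 3.0004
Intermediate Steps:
M(u) = 21 (M(u) = -3*(-8/1 + u/u) = -3*(-8*1 + 1) = -3*(-8 + 1) = -3*(-7) = 21)
(393 - 326/(-107))/(111 + M(19)) = (393 - 326/(-107))/(111 + 21) = (393 - 326*(-1/107))/132 = (393 + 326/107)*(1/132) = (42377/107)*(1/132) = 42377/14124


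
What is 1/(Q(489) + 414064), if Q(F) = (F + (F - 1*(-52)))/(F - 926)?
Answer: 437/180944938 ≈ 2.4151e-6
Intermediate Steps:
Q(F) = (52 + 2*F)/(-926 + F) (Q(F) = (F + (F + 52))/(-926 + F) = (F + (52 + F))/(-926 + F) = (52 + 2*F)/(-926 + F))
1/(Q(489) + 414064) = 1/(2*(26 + 489)/(-926 + 489) + 414064) = 1/(2*515/(-437) + 414064) = 1/(2*(-1/437)*515 + 414064) = 1/(-1030/437 + 414064) = 1/(180944938/437) = 437/180944938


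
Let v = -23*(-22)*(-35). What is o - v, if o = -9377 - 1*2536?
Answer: 5797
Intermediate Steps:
o = -11913 (o = -9377 - 2536 = -11913)
v = -17710 (v = 506*(-35) = -17710)
o - v = -11913 - 1*(-17710) = -11913 + 17710 = 5797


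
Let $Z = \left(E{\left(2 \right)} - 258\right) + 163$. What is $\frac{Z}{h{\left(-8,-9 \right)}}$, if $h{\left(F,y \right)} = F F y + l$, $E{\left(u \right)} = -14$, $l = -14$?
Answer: $\frac{109}{590} \approx 0.18475$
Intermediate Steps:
$h{\left(F,y \right)} = -14 + y F^{2}$ ($h{\left(F,y \right)} = F F y - 14 = F^{2} y - 14 = y F^{2} - 14 = -14 + y F^{2}$)
$Z = -109$ ($Z = \left(-14 - 258\right) + 163 = -272 + 163 = -109$)
$\frac{Z}{h{\left(-8,-9 \right)}} = - \frac{109}{-14 - 9 \left(-8\right)^{2}} = - \frac{109}{-14 - 576} = - \frac{109}{-590} = \left(-109\right) \left(- \frac{1}{590}\right) = \frac{109}{590}$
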